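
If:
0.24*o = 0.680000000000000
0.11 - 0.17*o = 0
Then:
No Solution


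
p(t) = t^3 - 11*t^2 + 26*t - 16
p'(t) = 3*t^2 - 22*t + 26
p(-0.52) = -32.64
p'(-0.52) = 38.25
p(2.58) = -4.97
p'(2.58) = -10.79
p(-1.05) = -56.59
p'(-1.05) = 52.41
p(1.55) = 1.60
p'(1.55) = -0.89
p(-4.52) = -450.60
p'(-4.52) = 186.73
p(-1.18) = -63.64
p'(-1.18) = 56.14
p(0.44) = -6.60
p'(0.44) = 16.90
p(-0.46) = -30.38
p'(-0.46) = 36.75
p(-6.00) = -784.00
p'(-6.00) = 266.00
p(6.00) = -40.00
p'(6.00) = 2.00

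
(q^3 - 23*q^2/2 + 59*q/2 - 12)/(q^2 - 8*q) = q - 7/2 + 3/(2*q)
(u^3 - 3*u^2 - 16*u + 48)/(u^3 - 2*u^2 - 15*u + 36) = (u - 4)/(u - 3)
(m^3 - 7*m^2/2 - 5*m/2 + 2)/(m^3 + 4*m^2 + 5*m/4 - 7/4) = 2*(m - 4)/(2*m + 7)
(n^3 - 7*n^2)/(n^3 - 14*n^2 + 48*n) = n*(n - 7)/(n^2 - 14*n + 48)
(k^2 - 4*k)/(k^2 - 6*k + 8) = k/(k - 2)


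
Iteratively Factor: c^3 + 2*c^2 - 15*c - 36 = (c + 3)*(c^2 - c - 12) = (c - 4)*(c + 3)*(c + 3)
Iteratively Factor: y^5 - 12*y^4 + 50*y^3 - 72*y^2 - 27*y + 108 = (y - 3)*(y^4 - 9*y^3 + 23*y^2 - 3*y - 36) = (y - 3)^2*(y^3 - 6*y^2 + 5*y + 12) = (y - 3)^3*(y^2 - 3*y - 4) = (y - 4)*(y - 3)^3*(y + 1)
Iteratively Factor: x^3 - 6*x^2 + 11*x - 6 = (x - 3)*(x^2 - 3*x + 2) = (x - 3)*(x - 1)*(x - 2)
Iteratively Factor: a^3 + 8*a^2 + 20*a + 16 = (a + 2)*(a^2 + 6*a + 8) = (a + 2)*(a + 4)*(a + 2)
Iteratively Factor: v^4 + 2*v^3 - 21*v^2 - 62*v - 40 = (v + 1)*(v^3 + v^2 - 22*v - 40) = (v + 1)*(v + 4)*(v^2 - 3*v - 10) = (v - 5)*(v + 1)*(v + 4)*(v + 2)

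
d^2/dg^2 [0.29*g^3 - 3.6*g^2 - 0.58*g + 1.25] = 1.74*g - 7.2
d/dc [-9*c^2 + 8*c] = 8 - 18*c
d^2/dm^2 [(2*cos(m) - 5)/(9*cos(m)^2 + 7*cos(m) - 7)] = 6*(-486*(1 - cos(2*m))^2*cos(m) + 582*(1 - cos(2*m))^2 - 695*cos(m) + 1646*cos(2*m) - 261*cos(3*m) + 108*cos(5*m) - 1914)/(14*cos(m) + 9*cos(2*m) - 5)^3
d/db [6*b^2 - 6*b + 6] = 12*b - 6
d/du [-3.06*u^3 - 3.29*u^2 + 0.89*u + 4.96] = -9.18*u^2 - 6.58*u + 0.89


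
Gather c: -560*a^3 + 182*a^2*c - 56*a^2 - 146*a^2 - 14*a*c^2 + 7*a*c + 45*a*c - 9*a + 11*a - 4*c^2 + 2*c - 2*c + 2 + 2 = -560*a^3 - 202*a^2 + 2*a + c^2*(-14*a - 4) + c*(182*a^2 + 52*a) + 4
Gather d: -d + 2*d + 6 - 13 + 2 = d - 5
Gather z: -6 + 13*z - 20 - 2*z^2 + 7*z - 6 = -2*z^2 + 20*z - 32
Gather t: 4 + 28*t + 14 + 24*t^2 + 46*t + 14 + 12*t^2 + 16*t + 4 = 36*t^2 + 90*t + 36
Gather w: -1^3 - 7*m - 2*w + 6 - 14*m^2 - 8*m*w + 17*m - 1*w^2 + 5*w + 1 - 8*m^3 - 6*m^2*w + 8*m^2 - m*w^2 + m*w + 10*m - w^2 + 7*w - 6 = -8*m^3 - 6*m^2 + 20*m + w^2*(-m - 2) + w*(-6*m^2 - 7*m + 10)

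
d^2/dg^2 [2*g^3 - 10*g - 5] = 12*g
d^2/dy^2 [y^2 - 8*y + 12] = 2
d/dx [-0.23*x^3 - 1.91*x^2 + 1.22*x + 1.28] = -0.69*x^2 - 3.82*x + 1.22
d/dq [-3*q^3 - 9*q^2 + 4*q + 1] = -9*q^2 - 18*q + 4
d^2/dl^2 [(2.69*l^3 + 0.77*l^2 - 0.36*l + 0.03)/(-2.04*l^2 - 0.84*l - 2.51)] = (2.8421709430404e-14*l^5 + 2.1316282072803e-14*l^4 + 29.38692*l^3 - 11.122416*l^2 - 113.052126*l - 10.955314)/(8.489664*l^6 + 10.487232*l^5 + 35.65512*l^4 + 26.39952*l^3 + 43.86978*l^2 + 15.876252*l + 15.813251)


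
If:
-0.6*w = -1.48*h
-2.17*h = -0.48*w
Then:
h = 0.00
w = 0.00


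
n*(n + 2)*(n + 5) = n^3 + 7*n^2 + 10*n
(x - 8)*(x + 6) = x^2 - 2*x - 48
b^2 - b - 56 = (b - 8)*(b + 7)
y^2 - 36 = (y - 6)*(y + 6)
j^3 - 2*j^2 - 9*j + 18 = (j - 3)*(j - 2)*(j + 3)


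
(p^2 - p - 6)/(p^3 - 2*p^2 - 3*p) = (p + 2)/(p*(p + 1))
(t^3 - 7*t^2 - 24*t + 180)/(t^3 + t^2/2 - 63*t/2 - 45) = 2*(t - 6)/(2*t + 3)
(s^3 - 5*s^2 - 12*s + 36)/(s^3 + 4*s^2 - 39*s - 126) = (s - 2)/(s + 7)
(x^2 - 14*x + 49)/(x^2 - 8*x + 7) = (x - 7)/(x - 1)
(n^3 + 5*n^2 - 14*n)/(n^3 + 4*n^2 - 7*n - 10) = n*(n + 7)/(n^2 + 6*n + 5)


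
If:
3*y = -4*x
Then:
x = -3*y/4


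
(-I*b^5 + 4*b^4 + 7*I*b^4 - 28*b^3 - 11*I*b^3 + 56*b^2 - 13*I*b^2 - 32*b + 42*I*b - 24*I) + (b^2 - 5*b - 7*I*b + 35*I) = -I*b^5 + 4*b^4 + 7*I*b^4 - 28*b^3 - 11*I*b^3 + 57*b^2 - 13*I*b^2 - 37*b + 35*I*b + 11*I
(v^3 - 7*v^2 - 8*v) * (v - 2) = v^4 - 9*v^3 + 6*v^2 + 16*v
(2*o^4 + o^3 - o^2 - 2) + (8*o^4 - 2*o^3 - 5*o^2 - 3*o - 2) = 10*o^4 - o^3 - 6*o^2 - 3*o - 4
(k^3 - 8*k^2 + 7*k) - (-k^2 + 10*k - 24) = k^3 - 7*k^2 - 3*k + 24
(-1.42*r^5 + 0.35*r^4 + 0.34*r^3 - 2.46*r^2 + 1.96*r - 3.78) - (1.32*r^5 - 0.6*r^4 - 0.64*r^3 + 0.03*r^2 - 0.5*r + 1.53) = -2.74*r^5 + 0.95*r^4 + 0.98*r^3 - 2.49*r^2 + 2.46*r - 5.31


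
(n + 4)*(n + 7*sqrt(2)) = n^2 + 4*n + 7*sqrt(2)*n + 28*sqrt(2)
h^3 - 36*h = h*(h - 6)*(h + 6)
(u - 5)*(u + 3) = u^2 - 2*u - 15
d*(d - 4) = d^2 - 4*d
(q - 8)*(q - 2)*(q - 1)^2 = q^4 - 12*q^3 + 37*q^2 - 42*q + 16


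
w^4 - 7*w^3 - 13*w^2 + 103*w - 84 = (w - 7)*(w - 3)*(w - 1)*(w + 4)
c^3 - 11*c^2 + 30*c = c*(c - 6)*(c - 5)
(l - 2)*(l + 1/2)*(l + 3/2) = l^3 - 13*l/4 - 3/2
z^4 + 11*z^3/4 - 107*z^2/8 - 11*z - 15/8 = (z - 3)*(z + 1/4)*(z + 1/2)*(z + 5)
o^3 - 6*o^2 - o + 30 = (o - 5)*(o - 3)*(o + 2)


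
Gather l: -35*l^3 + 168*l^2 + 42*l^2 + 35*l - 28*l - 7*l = -35*l^3 + 210*l^2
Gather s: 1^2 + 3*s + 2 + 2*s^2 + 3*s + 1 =2*s^2 + 6*s + 4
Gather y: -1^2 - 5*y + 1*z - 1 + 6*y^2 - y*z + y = 6*y^2 + y*(-z - 4) + z - 2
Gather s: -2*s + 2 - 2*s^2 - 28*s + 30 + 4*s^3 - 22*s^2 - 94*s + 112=4*s^3 - 24*s^2 - 124*s + 144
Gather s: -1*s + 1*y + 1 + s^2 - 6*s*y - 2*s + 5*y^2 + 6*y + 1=s^2 + s*(-6*y - 3) + 5*y^2 + 7*y + 2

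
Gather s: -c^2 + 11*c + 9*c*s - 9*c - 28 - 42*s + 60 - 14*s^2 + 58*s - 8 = -c^2 + 2*c - 14*s^2 + s*(9*c + 16) + 24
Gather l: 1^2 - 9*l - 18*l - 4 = -27*l - 3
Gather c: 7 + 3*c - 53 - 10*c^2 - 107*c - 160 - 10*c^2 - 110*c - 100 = -20*c^2 - 214*c - 306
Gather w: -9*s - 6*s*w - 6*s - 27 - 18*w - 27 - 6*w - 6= -15*s + w*(-6*s - 24) - 60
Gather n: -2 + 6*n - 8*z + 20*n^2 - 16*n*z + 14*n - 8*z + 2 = 20*n^2 + n*(20 - 16*z) - 16*z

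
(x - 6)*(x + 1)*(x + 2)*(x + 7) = x^4 + 4*x^3 - 37*x^2 - 124*x - 84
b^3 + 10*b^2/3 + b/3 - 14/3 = (b - 1)*(b + 2)*(b + 7/3)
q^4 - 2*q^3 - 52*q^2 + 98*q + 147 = (q - 7)*(q - 3)*(q + 1)*(q + 7)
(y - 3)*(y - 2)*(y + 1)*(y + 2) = y^4 - 2*y^3 - 7*y^2 + 8*y + 12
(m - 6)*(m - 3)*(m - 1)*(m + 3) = m^4 - 7*m^3 - 3*m^2 + 63*m - 54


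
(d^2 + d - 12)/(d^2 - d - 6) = (d + 4)/(d + 2)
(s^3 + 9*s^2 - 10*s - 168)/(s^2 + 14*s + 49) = (s^2 + 2*s - 24)/(s + 7)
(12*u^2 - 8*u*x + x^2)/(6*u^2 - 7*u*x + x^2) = (-2*u + x)/(-u + x)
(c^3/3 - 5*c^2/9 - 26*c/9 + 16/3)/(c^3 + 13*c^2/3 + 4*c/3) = (3*c^3 - 5*c^2 - 26*c + 48)/(3*c*(3*c^2 + 13*c + 4))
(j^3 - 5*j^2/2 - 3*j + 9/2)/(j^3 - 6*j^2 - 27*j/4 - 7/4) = 2*(-2*j^3 + 5*j^2 + 6*j - 9)/(-4*j^3 + 24*j^2 + 27*j + 7)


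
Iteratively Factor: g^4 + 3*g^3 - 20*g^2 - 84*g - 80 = (g - 5)*(g^3 + 8*g^2 + 20*g + 16) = (g - 5)*(g + 4)*(g^2 + 4*g + 4) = (g - 5)*(g + 2)*(g + 4)*(g + 2)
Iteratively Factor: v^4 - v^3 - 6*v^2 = (v - 3)*(v^3 + 2*v^2) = v*(v - 3)*(v^2 + 2*v) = v^2*(v - 3)*(v + 2)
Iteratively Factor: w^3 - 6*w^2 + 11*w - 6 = (w - 1)*(w^2 - 5*w + 6) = (w - 3)*(w - 1)*(w - 2)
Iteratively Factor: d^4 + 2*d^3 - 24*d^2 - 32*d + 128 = (d - 4)*(d^3 + 6*d^2 - 32) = (d - 4)*(d + 4)*(d^2 + 2*d - 8) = (d - 4)*(d - 2)*(d + 4)*(d + 4)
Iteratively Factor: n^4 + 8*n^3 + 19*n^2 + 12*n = (n + 3)*(n^3 + 5*n^2 + 4*n) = (n + 1)*(n + 3)*(n^2 + 4*n) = (n + 1)*(n + 3)*(n + 4)*(n)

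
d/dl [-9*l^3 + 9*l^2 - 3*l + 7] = -27*l^2 + 18*l - 3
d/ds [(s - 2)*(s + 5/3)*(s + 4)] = 3*s^2 + 22*s/3 - 14/3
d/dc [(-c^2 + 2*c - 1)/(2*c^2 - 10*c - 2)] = (3*c^2 + 4*c - 7)/(2*(c^4 - 10*c^3 + 23*c^2 + 10*c + 1))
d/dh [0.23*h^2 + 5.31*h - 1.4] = 0.46*h + 5.31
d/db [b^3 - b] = 3*b^2 - 1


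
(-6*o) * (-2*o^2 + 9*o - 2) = 12*o^3 - 54*o^2 + 12*o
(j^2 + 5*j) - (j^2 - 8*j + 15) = 13*j - 15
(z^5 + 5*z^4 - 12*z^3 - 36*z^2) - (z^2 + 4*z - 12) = z^5 + 5*z^4 - 12*z^3 - 37*z^2 - 4*z + 12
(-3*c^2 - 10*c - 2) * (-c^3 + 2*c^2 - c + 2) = 3*c^5 + 4*c^4 - 15*c^3 - 18*c - 4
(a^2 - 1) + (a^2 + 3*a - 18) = 2*a^2 + 3*a - 19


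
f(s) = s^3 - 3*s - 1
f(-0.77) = 0.85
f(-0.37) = 0.06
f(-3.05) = -20.22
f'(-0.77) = -1.22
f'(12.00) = 429.00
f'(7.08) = 147.38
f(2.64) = 9.48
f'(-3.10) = 25.83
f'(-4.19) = 49.67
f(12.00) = 1691.00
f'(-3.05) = 24.91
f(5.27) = 129.55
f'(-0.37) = -2.59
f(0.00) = -1.00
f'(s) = 3*s^2 - 3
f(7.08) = 332.65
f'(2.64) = 17.91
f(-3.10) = -21.49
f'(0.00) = -3.00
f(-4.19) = -61.99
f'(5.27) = 80.32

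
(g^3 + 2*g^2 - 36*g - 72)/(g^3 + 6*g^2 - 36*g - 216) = (g + 2)/(g + 6)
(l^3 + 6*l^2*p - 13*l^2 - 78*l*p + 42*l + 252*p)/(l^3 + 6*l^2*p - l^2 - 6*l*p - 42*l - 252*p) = (l - 6)/(l + 6)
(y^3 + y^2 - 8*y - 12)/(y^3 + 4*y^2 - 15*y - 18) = (y^2 + 4*y + 4)/(y^2 + 7*y + 6)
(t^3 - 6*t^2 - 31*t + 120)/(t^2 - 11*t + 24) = t + 5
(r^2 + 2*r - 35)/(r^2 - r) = (r^2 + 2*r - 35)/(r*(r - 1))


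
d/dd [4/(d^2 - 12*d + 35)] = 8*(6 - d)/(d^2 - 12*d + 35)^2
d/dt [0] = 0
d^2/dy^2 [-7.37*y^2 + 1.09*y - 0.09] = -14.7400000000000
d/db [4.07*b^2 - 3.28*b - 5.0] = 8.14*b - 3.28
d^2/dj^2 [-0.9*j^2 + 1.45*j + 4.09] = -1.80000000000000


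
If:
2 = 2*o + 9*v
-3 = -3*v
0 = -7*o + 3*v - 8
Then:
No Solution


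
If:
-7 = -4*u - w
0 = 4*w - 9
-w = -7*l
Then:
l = 9/28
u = 19/16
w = 9/4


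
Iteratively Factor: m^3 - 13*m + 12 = (m - 3)*(m^2 + 3*m - 4) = (m - 3)*(m + 4)*(m - 1)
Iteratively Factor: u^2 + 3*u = (u + 3)*(u)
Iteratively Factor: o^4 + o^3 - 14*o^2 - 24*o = (o + 2)*(o^3 - o^2 - 12*o) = (o + 2)*(o + 3)*(o^2 - 4*o) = o*(o + 2)*(o + 3)*(o - 4)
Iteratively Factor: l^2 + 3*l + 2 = (l + 2)*(l + 1)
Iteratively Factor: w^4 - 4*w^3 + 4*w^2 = (w - 2)*(w^3 - 2*w^2) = (w - 2)^2*(w^2) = w*(w - 2)^2*(w)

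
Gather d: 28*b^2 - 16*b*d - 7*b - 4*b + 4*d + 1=28*b^2 - 11*b + d*(4 - 16*b) + 1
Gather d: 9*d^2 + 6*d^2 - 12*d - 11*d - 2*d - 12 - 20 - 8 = 15*d^2 - 25*d - 40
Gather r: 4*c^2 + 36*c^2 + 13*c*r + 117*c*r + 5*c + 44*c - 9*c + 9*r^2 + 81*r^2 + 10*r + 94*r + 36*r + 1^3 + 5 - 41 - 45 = 40*c^2 + 40*c + 90*r^2 + r*(130*c + 140) - 80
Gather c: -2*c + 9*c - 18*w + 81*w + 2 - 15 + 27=7*c + 63*w + 14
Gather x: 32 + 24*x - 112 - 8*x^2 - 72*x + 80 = -8*x^2 - 48*x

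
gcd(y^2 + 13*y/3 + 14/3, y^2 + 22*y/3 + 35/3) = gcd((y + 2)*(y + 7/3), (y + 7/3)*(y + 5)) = y + 7/3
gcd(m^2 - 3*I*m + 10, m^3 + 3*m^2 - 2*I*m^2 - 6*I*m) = 1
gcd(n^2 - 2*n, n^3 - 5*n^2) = n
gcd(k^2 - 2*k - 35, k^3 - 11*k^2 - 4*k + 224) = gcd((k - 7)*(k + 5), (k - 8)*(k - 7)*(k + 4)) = k - 7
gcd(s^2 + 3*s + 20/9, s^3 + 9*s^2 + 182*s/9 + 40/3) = s^2 + 3*s + 20/9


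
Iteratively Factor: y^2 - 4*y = (y - 4)*(y)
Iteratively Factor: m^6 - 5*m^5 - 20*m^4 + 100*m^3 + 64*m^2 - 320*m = (m + 2)*(m^5 - 7*m^4 - 6*m^3 + 112*m^2 - 160*m) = (m - 5)*(m + 2)*(m^4 - 2*m^3 - 16*m^2 + 32*m) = m*(m - 5)*(m + 2)*(m^3 - 2*m^2 - 16*m + 32) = m*(m - 5)*(m - 4)*(m + 2)*(m^2 + 2*m - 8) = m*(m - 5)*(m - 4)*(m + 2)*(m + 4)*(m - 2)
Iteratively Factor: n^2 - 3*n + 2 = (n - 2)*(n - 1)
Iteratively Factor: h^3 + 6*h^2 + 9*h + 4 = (h + 1)*(h^2 + 5*h + 4) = (h + 1)*(h + 4)*(h + 1)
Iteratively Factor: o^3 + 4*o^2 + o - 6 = (o - 1)*(o^2 + 5*o + 6) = (o - 1)*(o + 3)*(o + 2)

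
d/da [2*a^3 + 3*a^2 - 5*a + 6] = 6*a^2 + 6*a - 5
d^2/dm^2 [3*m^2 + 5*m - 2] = 6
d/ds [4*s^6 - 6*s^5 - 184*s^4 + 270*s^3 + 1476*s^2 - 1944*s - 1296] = 24*s^5 - 30*s^4 - 736*s^3 + 810*s^2 + 2952*s - 1944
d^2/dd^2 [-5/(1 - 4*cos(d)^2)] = 40*(-8*sin(d)^4 + 6*sin(d)^2 + 3)/(4*cos(d)^2 - 1)^3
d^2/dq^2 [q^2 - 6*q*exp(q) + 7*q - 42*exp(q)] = -6*q*exp(q) - 54*exp(q) + 2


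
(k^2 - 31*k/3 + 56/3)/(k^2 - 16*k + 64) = (k - 7/3)/(k - 8)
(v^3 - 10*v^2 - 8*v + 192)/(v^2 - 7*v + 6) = (v^2 - 4*v - 32)/(v - 1)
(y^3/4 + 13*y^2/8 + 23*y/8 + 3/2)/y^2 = y/4 + 13/8 + 23/(8*y) + 3/(2*y^2)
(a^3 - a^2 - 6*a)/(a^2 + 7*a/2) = 2*(a^2 - a - 6)/(2*a + 7)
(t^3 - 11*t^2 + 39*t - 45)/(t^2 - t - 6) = (t^2 - 8*t + 15)/(t + 2)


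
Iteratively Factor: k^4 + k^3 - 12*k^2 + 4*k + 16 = (k - 2)*(k^3 + 3*k^2 - 6*k - 8) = (k - 2)*(k + 4)*(k^2 - k - 2) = (k - 2)^2*(k + 4)*(k + 1)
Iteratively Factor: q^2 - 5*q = (q)*(q - 5)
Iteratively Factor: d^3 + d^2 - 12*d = (d + 4)*(d^2 - 3*d) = (d - 3)*(d + 4)*(d)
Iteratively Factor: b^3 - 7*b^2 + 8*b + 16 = (b - 4)*(b^2 - 3*b - 4) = (b - 4)*(b + 1)*(b - 4)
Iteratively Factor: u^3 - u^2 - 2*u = (u)*(u^2 - u - 2) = u*(u + 1)*(u - 2)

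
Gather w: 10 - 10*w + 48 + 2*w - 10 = 48 - 8*w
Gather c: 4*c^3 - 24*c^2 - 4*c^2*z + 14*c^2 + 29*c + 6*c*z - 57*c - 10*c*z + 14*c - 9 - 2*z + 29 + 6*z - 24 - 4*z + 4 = 4*c^3 + c^2*(-4*z - 10) + c*(-4*z - 14)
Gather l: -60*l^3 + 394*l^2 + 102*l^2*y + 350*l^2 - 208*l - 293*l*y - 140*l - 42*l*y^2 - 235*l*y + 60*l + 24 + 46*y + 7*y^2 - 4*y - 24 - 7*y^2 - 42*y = -60*l^3 + l^2*(102*y + 744) + l*(-42*y^2 - 528*y - 288)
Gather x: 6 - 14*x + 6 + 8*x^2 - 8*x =8*x^2 - 22*x + 12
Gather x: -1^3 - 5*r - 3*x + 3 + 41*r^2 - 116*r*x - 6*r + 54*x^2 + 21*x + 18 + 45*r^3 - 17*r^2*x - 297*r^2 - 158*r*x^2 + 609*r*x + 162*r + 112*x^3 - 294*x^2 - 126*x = 45*r^3 - 256*r^2 + 151*r + 112*x^3 + x^2*(-158*r - 240) + x*(-17*r^2 + 493*r - 108) + 20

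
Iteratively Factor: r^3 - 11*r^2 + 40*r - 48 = (r - 4)*(r^2 - 7*r + 12) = (r - 4)*(r - 3)*(r - 4)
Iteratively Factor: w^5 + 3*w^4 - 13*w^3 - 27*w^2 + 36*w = (w - 1)*(w^4 + 4*w^3 - 9*w^2 - 36*w) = (w - 1)*(w + 3)*(w^3 + w^2 - 12*w) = (w - 3)*(w - 1)*(w + 3)*(w^2 + 4*w) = w*(w - 3)*(w - 1)*(w + 3)*(w + 4)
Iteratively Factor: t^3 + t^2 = (t)*(t^2 + t) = t^2*(t + 1)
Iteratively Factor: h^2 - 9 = (h + 3)*(h - 3)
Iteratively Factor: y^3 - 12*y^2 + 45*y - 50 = (y - 5)*(y^2 - 7*y + 10) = (y - 5)^2*(y - 2)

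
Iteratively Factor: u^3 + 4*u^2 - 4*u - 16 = (u + 4)*(u^2 - 4) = (u - 2)*(u + 4)*(u + 2)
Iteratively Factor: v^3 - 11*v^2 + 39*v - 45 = (v - 5)*(v^2 - 6*v + 9) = (v - 5)*(v - 3)*(v - 3)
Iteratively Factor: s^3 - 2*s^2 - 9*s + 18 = (s + 3)*(s^2 - 5*s + 6) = (s - 3)*(s + 3)*(s - 2)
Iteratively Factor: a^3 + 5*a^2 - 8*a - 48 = (a - 3)*(a^2 + 8*a + 16) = (a - 3)*(a + 4)*(a + 4)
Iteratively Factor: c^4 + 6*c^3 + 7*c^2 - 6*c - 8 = (c + 4)*(c^3 + 2*c^2 - c - 2) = (c + 1)*(c + 4)*(c^2 + c - 2) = (c - 1)*(c + 1)*(c + 4)*(c + 2)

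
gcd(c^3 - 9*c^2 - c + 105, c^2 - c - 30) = 1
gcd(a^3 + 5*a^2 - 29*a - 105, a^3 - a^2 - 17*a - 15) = a^2 - 2*a - 15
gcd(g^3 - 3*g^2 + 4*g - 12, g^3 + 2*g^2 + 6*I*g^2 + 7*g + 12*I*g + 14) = 1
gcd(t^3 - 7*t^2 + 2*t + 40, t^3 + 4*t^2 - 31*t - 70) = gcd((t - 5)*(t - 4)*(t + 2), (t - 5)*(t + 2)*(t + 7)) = t^2 - 3*t - 10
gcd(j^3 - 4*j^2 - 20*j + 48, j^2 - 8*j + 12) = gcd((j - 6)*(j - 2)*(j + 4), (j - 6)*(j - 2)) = j^2 - 8*j + 12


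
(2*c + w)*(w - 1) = 2*c*w - 2*c + w^2 - w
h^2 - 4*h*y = h*(h - 4*y)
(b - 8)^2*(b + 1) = b^3 - 15*b^2 + 48*b + 64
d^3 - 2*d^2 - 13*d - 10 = (d - 5)*(d + 1)*(d + 2)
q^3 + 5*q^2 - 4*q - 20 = (q - 2)*(q + 2)*(q + 5)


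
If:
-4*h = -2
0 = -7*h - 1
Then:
No Solution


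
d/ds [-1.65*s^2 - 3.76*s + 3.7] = -3.3*s - 3.76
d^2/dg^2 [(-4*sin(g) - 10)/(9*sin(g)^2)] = 4*(sin(g)^3 + 10*sin(g)^2 - 2*sin(g) - 15)/(9*sin(g)^4)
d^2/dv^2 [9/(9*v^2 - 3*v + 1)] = 162*(-9*v^2 + 3*v + (6*v - 1)^2 - 1)/(9*v^2 - 3*v + 1)^3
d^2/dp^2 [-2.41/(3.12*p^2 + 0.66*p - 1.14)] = (46.919808*p^2 + 9.925344*p - 2.41*(6.24*p + 0.66)*(12.48*p + 1.32) - 17.143776)/(3.12*p^2 + 0.66*p - 1.14)^3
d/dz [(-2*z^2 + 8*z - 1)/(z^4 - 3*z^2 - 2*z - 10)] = 2*(2*(z - 2)*(-z^4 + 3*z^2 + 2*z + 10) - (2*z^2 - 8*z + 1)*(-2*z^3 + 3*z + 1))/(-z^4 + 3*z^2 + 2*z + 10)^2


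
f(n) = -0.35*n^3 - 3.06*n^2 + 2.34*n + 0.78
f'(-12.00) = -75.42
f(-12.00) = 136.86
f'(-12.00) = -75.42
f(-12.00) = 136.86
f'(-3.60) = 10.76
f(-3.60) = -30.97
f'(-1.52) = 9.22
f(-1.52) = -8.62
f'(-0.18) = 3.41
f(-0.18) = 0.26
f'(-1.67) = 9.63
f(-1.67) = -10.03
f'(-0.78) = 6.47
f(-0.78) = -2.74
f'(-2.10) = 10.56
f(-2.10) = -14.39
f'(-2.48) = 11.06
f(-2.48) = -18.50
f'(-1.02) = 7.49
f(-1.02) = -4.42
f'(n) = -1.05*n^2 - 6.12*n + 2.34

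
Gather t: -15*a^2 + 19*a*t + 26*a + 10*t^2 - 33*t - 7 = -15*a^2 + 26*a + 10*t^2 + t*(19*a - 33) - 7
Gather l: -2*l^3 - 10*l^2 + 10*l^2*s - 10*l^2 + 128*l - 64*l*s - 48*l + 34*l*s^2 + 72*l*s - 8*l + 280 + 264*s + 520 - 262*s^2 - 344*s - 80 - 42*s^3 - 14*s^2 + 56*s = -2*l^3 + l^2*(10*s - 20) + l*(34*s^2 + 8*s + 72) - 42*s^3 - 276*s^2 - 24*s + 720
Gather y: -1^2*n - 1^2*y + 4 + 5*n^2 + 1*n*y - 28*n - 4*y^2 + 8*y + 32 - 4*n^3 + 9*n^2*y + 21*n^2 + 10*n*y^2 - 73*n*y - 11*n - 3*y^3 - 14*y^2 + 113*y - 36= -4*n^3 + 26*n^2 - 40*n - 3*y^3 + y^2*(10*n - 18) + y*(9*n^2 - 72*n + 120)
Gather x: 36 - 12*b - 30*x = -12*b - 30*x + 36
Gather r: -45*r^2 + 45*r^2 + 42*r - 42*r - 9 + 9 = 0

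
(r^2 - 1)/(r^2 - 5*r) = (r^2 - 1)/(r*(r - 5))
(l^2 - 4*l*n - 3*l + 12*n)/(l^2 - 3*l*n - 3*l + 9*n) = (l - 4*n)/(l - 3*n)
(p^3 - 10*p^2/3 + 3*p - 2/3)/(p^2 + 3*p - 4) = (3*p^2 - 7*p + 2)/(3*(p + 4))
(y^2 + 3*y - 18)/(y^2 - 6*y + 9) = (y + 6)/(y - 3)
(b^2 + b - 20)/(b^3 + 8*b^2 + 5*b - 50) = (b - 4)/(b^2 + 3*b - 10)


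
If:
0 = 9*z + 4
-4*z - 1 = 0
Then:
No Solution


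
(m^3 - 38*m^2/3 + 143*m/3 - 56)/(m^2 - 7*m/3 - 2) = (3*m^2 - 29*m + 56)/(3*m + 2)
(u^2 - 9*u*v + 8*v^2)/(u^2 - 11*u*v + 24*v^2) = (u - v)/(u - 3*v)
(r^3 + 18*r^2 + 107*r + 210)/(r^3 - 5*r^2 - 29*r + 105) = (r^2 + 13*r + 42)/(r^2 - 10*r + 21)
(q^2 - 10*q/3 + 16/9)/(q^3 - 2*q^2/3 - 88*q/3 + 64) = (q - 2/3)/(q^2 + 2*q - 24)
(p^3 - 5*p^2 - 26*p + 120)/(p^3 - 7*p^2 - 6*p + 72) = (p + 5)/(p + 3)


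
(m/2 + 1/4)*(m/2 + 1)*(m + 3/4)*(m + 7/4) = m^4/4 + 5*m^3/4 + 137*m^2/64 + 185*m/128 + 21/64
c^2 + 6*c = c*(c + 6)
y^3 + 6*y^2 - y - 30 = (y - 2)*(y + 3)*(y + 5)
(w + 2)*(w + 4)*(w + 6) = w^3 + 12*w^2 + 44*w + 48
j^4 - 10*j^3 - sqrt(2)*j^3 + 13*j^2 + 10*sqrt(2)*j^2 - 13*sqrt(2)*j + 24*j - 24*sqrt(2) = (j - 8)*(j - 3)*(j + 1)*(j - sqrt(2))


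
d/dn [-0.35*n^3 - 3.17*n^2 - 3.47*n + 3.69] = -1.05*n^2 - 6.34*n - 3.47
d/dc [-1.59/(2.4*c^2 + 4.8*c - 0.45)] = 7.632*(c + 1)/(2.4*c^2 + 4.8*c - 0.45)^2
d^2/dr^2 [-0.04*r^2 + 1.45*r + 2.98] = -0.0800000000000000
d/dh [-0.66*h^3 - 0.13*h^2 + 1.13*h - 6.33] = -1.98*h^2 - 0.26*h + 1.13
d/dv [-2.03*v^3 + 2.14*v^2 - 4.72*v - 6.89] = -6.09*v^2 + 4.28*v - 4.72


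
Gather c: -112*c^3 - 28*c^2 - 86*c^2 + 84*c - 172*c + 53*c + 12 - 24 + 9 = -112*c^3 - 114*c^2 - 35*c - 3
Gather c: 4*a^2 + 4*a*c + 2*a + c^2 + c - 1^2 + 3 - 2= 4*a^2 + 2*a + c^2 + c*(4*a + 1)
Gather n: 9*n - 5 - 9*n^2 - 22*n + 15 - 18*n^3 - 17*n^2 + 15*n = -18*n^3 - 26*n^2 + 2*n + 10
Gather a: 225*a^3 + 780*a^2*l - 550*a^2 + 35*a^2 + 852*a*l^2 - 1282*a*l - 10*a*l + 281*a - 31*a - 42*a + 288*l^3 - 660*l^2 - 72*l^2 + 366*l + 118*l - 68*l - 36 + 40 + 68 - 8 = 225*a^3 + a^2*(780*l - 515) + a*(852*l^2 - 1292*l + 208) + 288*l^3 - 732*l^2 + 416*l + 64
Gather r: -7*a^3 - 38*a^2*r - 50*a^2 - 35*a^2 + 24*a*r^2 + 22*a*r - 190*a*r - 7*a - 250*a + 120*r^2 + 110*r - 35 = -7*a^3 - 85*a^2 - 257*a + r^2*(24*a + 120) + r*(-38*a^2 - 168*a + 110) - 35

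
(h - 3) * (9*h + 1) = 9*h^2 - 26*h - 3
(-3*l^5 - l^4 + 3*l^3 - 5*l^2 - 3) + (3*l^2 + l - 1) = -3*l^5 - l^4 + 3*l^3 - 2*l^2 + l - 4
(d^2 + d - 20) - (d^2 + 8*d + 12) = -7*d - 32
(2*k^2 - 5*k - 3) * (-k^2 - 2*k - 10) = -2*k^4 + k^3 - 7*k^2 + 56*k + 30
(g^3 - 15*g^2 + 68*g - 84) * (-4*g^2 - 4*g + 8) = -4*g^5 + 56*g^4 - 204*g^3 - 56*g^2 + 880*g - 672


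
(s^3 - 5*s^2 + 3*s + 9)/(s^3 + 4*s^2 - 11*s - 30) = (s^2 - 2*s - 3)/(s^2 + 7*s + 10)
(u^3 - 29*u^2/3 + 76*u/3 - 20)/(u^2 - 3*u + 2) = (u^2 - 23*u/3 + 10)/(u - 1)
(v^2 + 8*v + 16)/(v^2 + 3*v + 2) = (v^2 + 8*v + 16)/(v^2 + 3*v + 2)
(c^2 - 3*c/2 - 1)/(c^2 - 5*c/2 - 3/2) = (c - 2)/(c - 3)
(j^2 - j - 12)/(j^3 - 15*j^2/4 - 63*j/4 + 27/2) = 4*(j - 4)/(4*j^2 - 27*j + 18)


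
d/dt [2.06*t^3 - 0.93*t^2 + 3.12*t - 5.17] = 6.18*t^2 - 1.86*t + 3.12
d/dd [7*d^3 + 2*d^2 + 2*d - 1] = 21*d^2 + 4*d + 2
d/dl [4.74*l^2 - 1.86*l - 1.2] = 9.48*l - 1.86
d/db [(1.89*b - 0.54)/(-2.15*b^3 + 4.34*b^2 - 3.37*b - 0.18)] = (8.127*b^3 - 11.6856*b^2 + 4.6872*b - 2.16)/(4.6225*b^6 - 18.662*b^5 + 33.3266*b^4 - 28.4776*b^3 + 9.7945*b^2 + 1.2132*b + 0.0324)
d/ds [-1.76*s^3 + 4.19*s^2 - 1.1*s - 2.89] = -5.28*s^2 + 8.38*s - 1.1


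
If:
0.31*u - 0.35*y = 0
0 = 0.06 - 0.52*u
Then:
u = 0.12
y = 0.10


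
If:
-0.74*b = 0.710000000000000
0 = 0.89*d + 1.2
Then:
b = -0.96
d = -1.35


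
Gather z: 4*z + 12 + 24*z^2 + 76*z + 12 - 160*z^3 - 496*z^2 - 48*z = -160*z^3 - 472*z^2 + 32*z + 24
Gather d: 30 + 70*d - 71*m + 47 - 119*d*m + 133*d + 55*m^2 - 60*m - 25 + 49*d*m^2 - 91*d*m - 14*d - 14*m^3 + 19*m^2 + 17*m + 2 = d*(49*m^2 - 210*m + 189) - 14*m^3 + 74*m^2 - 114*m + 54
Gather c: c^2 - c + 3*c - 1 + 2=c^2 + 2*c + 1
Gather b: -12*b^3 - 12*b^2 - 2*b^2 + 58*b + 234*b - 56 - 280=-12*b^3 - 14*b^2 + 292*b - 336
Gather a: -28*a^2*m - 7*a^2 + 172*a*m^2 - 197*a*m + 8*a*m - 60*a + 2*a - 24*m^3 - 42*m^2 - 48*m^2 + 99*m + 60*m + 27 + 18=a^2*(-28*m - 7) + a*(172*m^2 - 189*m - 58) - 24*m^3 - 90*m^2 + 159*m + 45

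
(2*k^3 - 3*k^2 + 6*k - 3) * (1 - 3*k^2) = -6*k^5 + 9*k^4 - 16*k^3 + 6*k^2 + 6*k - 3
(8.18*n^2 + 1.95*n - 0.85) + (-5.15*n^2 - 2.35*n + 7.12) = 3.03*n^2 - 0.4*n + 6.27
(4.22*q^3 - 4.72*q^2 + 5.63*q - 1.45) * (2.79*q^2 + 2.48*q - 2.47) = 11.7738*q^5 - 2.7032*q^4 - 6.4213*q^3 + 21.5753*q^2 - 17.5021*q + 3.5815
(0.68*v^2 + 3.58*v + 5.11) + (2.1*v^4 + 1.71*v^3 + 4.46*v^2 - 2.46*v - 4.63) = 2.1*v^4 + 1.71*v^3 + 5.14*v^2 + 1.12*v + 0.48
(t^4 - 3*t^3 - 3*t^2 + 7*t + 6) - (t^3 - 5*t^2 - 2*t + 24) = t^4 - 4*t^3 + 2*t^2 + 9*t - 18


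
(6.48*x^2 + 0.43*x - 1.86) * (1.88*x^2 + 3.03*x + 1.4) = 12.1824*x^4 + 20.4428*x^3 + 6.8781*x^2 - 5.0338*x - 2.604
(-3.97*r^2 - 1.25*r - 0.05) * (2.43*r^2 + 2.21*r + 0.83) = -9.6471*r^4 - 11.8112*r^3 - 6.1791*r^2 - 1.148*r - 0.0415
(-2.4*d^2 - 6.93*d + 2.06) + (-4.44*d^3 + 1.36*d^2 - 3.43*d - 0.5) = -4.44*d^3 - 1.04*d^2 - 10.36*d + 1.56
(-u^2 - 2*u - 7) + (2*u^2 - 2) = u^2 - 2*u - 9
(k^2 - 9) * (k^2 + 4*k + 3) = k^4 + 4*k^3 - 6*k^2 - 36*k - 27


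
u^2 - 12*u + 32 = (u - 8)*(u - 4)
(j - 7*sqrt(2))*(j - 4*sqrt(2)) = j^2 - 11*sqrt(2)*j + 56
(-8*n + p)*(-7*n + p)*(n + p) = 56*n^3 + 41*n^2*p - 14*n*p^2 + p^3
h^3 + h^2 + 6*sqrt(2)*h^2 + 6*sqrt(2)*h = h*(h + 1)*(h + 6*sqrt(2))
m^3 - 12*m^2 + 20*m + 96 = (m - 8)*(m - 6)*(m + 2)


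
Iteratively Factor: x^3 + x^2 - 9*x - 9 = (x - 3)*(x^2 + 4*x + 3) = (x - 3)*(x + 3)*(x + 1)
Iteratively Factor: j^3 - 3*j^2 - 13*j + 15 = (j - 5)*(j^2 + 2*j - 3) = (j - 5)*(j + 3)*(j - 1)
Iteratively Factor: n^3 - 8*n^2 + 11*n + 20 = (n - 5)*(n^2 - 3*n - 4) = (n - 5)*(n + 1)*(n - 4)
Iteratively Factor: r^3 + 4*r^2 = (r)*(r^2 + 4*r) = r*(r + 4)*(r)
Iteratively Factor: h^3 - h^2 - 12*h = (h)*(h^2 - h - 12) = h*(h + 3)*(h - 4)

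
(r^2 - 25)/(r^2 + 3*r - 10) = (r - 5)/(r - 2)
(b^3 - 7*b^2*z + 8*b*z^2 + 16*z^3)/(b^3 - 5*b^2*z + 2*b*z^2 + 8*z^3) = (-b + 4*z)/(-b + 2*z)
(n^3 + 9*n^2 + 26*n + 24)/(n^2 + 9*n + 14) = (n^2 + 7*n + 12)/(n + 7)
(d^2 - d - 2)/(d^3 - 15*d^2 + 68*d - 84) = (d + 1)/(d^2 - 13*d + 42)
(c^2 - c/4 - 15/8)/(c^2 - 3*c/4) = (4*c^2 - c - 15/2)/(c*(4*c - 3))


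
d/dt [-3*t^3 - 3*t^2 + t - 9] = -9*t^2 - 6*t + 1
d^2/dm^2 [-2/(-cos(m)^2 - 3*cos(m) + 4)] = 2*(-4*sin(m)^4 + 27*sin(m)^2 - 3*cos(m)/4 - 9*cos(3*m)/4 + 3)/((cos(m) - 1)^3*(cos(m) + 4)^3)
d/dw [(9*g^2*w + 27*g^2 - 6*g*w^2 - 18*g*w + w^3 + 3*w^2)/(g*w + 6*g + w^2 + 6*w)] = (-(g + 2*w + 6)*(9*g^2*w + 27*g^2 - 6*g*w^2 - 18*g*w + w^3 + 3*w^2) + 3*(g*w + 6*g + w^2 + 6*w)*(3*g^2 - 4*g*w - 6*g + w^2 + 2*w))/(g*w + 6*g + w^2 + 6*w)^2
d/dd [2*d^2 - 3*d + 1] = 4*d - 3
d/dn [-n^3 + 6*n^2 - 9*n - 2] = -3*n^2 + 12*n - 9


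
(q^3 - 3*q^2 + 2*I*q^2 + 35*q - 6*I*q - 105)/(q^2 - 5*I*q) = q - 3 + 7*I - 21*I/q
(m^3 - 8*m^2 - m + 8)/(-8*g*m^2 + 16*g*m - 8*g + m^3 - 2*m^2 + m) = (-m^2 + 7*m + 8)/(8*g*m - 8*g - m^2 + m)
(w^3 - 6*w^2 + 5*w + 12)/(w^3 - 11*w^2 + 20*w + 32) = (w - 3)/(w - 8)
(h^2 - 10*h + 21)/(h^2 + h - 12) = (h - 7)/(h + 4)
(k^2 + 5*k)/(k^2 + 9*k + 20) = k/(k + 4)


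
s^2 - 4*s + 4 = (s - 2)^2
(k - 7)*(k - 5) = k^2 - 12*k + 35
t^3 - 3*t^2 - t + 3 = (t - 3)*(t - 1)*(t + 1)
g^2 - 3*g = g*(g - 3)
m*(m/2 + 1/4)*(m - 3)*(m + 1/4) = m^4/2 - 9*m^3/8 - 17*m^2/16 - 3*m/16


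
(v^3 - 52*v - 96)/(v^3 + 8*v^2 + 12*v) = (v - 8)/v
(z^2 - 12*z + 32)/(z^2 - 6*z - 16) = (z - 4)/(z + 2)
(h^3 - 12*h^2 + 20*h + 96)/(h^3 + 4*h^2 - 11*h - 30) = (h^2 - 14*h + 48)/(h^2 + 2*h - 15)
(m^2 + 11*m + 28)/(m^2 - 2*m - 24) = (m + 7)/(m - 6)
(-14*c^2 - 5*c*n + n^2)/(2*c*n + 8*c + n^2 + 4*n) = (-7*c + n)/(n + 4)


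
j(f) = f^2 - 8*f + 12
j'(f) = 2*f - 8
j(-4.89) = 75.03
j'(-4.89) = -17.78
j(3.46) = -3.71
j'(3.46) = -1.08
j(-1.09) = 21.91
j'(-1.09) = -10.18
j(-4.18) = 62.91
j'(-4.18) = -16.36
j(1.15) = 4.12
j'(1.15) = -5.70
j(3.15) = -3.28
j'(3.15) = -1.70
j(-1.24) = 23.46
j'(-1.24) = -10.48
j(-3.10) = 46.41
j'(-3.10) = -14.20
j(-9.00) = 165.00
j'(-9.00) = -26.00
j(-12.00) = 252.00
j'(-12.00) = -32.00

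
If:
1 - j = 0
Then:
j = 1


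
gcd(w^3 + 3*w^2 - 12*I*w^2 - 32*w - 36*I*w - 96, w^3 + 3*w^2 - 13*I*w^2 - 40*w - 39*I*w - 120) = w^2 + w*(3 - 8*I) - 24*I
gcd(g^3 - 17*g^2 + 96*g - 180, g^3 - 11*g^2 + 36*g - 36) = g - 6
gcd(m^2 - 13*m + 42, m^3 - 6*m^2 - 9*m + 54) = m - 6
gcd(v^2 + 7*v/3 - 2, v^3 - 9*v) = v + 3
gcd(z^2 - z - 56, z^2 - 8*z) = z - 8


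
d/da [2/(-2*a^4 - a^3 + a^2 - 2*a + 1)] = 2*(8*a^3 + 3*a^2 - 2*a + 2)/(2*a^4 + a^3 - a^2 + 2*a - 1)^2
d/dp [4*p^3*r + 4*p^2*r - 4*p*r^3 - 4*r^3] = 4*r*(3*p^2 + 2*p - r^2)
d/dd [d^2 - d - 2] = 2*d - 1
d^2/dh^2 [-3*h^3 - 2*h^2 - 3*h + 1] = -18*h - 4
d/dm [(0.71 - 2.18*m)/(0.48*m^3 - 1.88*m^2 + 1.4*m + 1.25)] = (2.0928*m^3 - 5.1208*m^2 + 2.6696*m - 3.719)/(0.2304*m^6 - 1.8048*m^5 + 4.8784*m^4 - 4.064*m^3 - 2.74*m^2 + 3.5*m + 1.5625)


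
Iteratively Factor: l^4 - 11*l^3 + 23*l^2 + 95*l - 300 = (l - 5)*(l^3 - 6*l^2 - 7*l + 60) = (l - 5)^2*(l^2 - l - 12) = (l - 5)^2*(l - 4)*(l + 3)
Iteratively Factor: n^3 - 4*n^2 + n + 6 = (n - 3)*(n^2 - n - 2) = (n - 3)*(n - 2)*(n + 1)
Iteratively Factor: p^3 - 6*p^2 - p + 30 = (p + 2)*(p^2 - 8*p + 15) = (p - 3)*(p + 2)*(p - 5)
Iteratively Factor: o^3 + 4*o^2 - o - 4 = (o - 1)*(o^2 + 5*o + 4) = (o - 1)*(o + 1)*(o + 4)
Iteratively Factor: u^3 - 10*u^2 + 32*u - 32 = (u - 2)*(u^2 - 8*u + 16) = (u - 4)*(u - 2)*(u - 4)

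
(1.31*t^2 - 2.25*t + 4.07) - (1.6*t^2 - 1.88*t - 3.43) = -0.29*t^2 - 0.37*t + 7.5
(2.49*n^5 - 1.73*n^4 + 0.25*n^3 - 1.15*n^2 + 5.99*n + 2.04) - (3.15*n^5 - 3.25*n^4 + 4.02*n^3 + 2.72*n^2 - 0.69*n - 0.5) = -0.66*n^5 + 1.52*n^4 - 3.77*n^3 - 3.87*n^2 + 6.68*n + 2.54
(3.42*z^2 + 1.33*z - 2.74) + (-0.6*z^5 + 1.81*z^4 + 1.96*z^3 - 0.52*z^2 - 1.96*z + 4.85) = -0.6*z^5 + 1.81*z^4 + 1.96*z^3 + 2.9*z^2 - 0.63*z + 2.11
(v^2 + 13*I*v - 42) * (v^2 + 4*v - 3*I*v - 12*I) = v^4 + 4*v^3 + 10*I*v^3 - 3*v^2 + 40*I*v^2 - 12*v + 126*I*v + 504*I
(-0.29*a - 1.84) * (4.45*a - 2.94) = -1.2905*a^2 - 7.3354*a + 5.4096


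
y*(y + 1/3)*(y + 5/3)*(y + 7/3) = y^4 + 13*y^3/3 + 47*y^2/9 + 35*y/27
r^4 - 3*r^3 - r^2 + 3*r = r*(r - 3)*(r - 1)*(r + 1)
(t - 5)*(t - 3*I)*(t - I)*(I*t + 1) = I*t^4 + 5*t^3 - 5*I*t^3 - 25*t^2 - 7*I*t^2 - 3*t + 35*I*t + 15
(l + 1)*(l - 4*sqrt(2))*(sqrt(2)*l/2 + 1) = sqrt(2)*l^3/2 - 3*l^2 + sqrt(2)*l^2/2 - 4*sqrt(2)*l - 3*l - 4*sqrt(2)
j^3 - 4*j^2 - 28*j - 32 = (j - 8)*(j + 2)^2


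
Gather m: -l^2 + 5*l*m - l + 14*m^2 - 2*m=-l^2 - l + 14*m^2 + m*(5*l - 2)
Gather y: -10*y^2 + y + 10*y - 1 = -10*y^2 + 11*y - 1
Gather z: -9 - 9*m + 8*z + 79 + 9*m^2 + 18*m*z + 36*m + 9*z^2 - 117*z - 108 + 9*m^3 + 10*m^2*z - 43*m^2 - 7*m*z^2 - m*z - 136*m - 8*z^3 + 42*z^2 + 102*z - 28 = 9*m^3 - 34*m^2 - 109*m - 8*z^3 + z^2*(51 - 7*m) + z*(10*m^2 + 17*m - 7) - 66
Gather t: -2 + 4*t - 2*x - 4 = 4*t - 2*x - 6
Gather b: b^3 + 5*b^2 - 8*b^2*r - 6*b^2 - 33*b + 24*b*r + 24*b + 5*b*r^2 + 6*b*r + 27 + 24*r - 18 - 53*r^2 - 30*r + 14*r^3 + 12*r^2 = b^3 + b^2*(-8*r - 1) + b*(5*r^2 + 30*r - 9) + 14*r^3 - 41*r^2 - 6*r + 9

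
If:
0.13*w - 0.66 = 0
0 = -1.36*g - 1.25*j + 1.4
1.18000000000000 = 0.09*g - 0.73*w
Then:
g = 54.29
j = -57.95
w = 5.08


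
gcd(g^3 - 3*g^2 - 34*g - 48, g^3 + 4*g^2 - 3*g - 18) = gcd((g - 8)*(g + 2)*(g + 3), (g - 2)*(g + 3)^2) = g + 3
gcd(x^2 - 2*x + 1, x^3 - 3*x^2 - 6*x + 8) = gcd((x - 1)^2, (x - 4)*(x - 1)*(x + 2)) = x - 1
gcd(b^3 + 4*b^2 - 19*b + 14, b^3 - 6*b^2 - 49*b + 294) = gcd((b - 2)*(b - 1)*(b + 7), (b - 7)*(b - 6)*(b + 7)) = b + 7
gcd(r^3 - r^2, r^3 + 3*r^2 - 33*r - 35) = 1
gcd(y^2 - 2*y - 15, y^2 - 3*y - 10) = y - 5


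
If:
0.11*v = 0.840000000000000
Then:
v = 7.64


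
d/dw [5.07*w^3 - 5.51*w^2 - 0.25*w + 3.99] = 15.21*w^2 - 11.02*w - 0.25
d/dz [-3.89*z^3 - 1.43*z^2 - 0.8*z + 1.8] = -11.67*z^2 - 2.86*z - 0.8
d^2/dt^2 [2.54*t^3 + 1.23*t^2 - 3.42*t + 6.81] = 15.24*t + 2.46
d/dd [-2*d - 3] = -2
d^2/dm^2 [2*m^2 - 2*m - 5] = 4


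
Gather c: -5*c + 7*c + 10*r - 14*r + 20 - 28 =2*c - 4*r - 8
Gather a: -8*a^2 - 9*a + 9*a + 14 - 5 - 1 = 8 - 8*a^2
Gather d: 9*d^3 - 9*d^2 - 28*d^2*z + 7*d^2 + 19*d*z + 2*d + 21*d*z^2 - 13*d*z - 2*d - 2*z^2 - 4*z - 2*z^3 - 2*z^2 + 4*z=9*d^3 + d^2*(-28*z - 2) + d*(21*z^2 + 6*z) - 2*z^3 - 4*z^2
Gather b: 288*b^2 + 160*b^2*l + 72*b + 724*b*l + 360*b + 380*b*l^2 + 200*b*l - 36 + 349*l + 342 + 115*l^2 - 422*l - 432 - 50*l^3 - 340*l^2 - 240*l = b^2*(160*l + 288) + b*(380*l^2 + 924*l + 432) - 50*l^3 - 225*l^2 - 313*l - 126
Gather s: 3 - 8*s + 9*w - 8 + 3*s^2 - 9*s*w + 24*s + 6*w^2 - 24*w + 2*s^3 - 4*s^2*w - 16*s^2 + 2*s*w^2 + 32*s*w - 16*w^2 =2*s^3 + s^2*(-4*w - 13) + s*(2*w^2 + 23*w + 16) - 10*w^2 - 15*w - 5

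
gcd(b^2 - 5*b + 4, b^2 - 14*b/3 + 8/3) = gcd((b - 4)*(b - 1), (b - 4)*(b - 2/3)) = b - 4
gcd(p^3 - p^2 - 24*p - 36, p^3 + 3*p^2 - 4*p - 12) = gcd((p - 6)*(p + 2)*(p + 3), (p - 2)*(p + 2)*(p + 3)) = p^2 + 5*p + 6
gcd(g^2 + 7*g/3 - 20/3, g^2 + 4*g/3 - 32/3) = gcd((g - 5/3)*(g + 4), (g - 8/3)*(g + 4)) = g + 4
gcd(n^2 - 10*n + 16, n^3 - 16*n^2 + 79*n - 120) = n - 8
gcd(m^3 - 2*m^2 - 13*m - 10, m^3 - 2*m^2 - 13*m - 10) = m^3 - 2*m^2 - 13*m - 10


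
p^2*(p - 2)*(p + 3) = p^4 + p^3 - 6*p^2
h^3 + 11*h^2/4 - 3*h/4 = h*(h - 1/4)*(h + 3)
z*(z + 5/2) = z^2 + 5*z/2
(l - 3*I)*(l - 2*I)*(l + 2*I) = l^3 - 3*I*l^2 + 4*l - 12*I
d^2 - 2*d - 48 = (d - 8)*(d + 6)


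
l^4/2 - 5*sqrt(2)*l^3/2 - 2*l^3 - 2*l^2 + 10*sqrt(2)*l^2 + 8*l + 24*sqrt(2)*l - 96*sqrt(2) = (l/2 + sqrt(2))*(l - 4)*(l - 4*sqrt(2))*(l - 3*sqrt(2))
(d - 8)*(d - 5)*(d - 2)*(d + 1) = d^4 - 14*d^3 + 51*d^2 - 14*d - 80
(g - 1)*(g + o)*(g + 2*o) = g^3 + 3*g^2*o - g^2 + 2*g*o^2 - 3*g*o - 2*o^2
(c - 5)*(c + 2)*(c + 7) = c^3 + 4*c^2 - 31*c - 70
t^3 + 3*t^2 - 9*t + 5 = (t - 1)^2*(t + 5)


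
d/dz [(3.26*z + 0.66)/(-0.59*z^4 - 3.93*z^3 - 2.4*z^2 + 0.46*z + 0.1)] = (5.7702*z^4 + 27.1812*z^3 + 15.6054*z^2 + 3.168*z + 0.0224)/(0.3481*z^8 + 4.6374*z^7 + 18.2769*z^6 + 18.3212*z^5 + 2.0264*z^4 - 2.994*z^3 - 0.2684*z^2 + 0.092*z + 0.01)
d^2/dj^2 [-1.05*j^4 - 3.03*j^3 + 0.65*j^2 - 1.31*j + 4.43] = -12.6*j^2 - 18.18*j + 1.3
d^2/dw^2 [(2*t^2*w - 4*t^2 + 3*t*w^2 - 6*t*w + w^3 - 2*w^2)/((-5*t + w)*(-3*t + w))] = 2*t*(915*t^4 + 585*t^3*w - 1366*t^3 - 495*t^2*w^2 + 366*t^2*w + 75*t*w^3 + 78*t*w^2 - 22*w^3)/(3375*t^6 - 5400*t^5*w + 3555*t^4*w^2 - 1232*t^3*w^3 + 237*t^2*w^4 - 24*t*w^5 + w^6)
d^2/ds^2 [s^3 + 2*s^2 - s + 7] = 6*s + 4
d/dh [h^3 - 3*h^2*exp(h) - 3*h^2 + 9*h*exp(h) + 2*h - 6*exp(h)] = -3*h^2*exp(h) + 3*h^2 + 3*h*exp(h) - 6*h + 3*exp(h) + 2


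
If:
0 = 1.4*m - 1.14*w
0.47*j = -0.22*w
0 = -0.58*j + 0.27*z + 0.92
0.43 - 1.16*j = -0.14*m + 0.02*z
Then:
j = 0.34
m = -0.60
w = -0.74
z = -2.67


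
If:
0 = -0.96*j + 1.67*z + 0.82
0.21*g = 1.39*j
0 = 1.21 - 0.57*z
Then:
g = 30.10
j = 4.55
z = 2.12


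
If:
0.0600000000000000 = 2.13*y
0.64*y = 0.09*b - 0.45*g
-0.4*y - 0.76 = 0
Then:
No Solution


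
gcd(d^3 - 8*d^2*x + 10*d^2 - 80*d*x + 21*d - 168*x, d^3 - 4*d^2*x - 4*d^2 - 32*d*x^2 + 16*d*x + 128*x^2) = -d + 8*x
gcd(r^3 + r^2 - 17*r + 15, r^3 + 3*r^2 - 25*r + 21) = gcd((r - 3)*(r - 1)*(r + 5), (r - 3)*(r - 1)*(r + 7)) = r^2 - 4*r + 3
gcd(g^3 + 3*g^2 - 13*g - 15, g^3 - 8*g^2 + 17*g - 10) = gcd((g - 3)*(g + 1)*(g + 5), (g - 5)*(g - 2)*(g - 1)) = 1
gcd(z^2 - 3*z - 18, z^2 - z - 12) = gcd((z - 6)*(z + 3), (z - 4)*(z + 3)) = z + 3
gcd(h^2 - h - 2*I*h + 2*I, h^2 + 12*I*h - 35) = 1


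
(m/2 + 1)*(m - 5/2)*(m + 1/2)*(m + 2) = m^4/2 + m^3 - 21*m^2/8 - 13*m/2 - 5/2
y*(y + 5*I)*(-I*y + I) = -I*y^3 + 5*y^2 + I*y^2 - 5*y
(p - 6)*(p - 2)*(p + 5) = p^3 - 3*p^2 - 28*p + 60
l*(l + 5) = l^2 + 5*l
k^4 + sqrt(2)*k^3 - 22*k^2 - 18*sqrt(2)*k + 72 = (k - 3*sqrt(2))*(k - sqrt(2))*(k + 2*sqrt(2))*(k + 3*sqrt(2))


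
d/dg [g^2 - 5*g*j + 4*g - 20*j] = 2*g - 5*j + 4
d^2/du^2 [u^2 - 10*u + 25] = 2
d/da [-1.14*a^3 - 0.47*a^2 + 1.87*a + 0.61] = -3.42*a^2 - 0.94*a + 1.87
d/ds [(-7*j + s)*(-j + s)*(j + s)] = -j^2 - 14*j*s + 3*s^2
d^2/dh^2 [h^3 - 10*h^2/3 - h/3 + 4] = 6*h - 20/3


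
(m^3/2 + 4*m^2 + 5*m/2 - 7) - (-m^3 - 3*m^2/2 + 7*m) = 3*m^3/2 + 11*m^2/2 - 9*m/2 - 7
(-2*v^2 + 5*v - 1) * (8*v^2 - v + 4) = -16*v^4 + 42*v^3 - 21*v^2 + 21*v - 4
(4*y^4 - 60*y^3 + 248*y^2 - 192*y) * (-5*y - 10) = -20*y^5 + 260*y^4 - 640*y^3 - 1520*y^2 + 1920*y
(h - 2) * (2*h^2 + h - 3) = 2*h^3 - 3*h^2 - 5*h + 6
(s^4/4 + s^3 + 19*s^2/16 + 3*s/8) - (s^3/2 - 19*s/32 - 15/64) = s^4/4 + s^3/2 + 19*s^2/16 + 31*s/32 + 15/64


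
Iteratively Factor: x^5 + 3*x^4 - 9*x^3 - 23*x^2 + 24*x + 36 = (x + 3)*(x^4 - 9*x^2 + 4*x + 12) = (x + 3)^2*(x^3 - 3*x^2 + 4) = (x + 1)*(x + 3)^2*(x^2 - 4*x + 4) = (x - 2)*(x + 1)*(x + 3)^2*(x - 2)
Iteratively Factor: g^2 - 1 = (g + 1)*(g - 1)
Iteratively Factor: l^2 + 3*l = (l)*(l + 3)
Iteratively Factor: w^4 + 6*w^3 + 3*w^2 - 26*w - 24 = (w + 4)*(w^3 + 2*w^2 - 5*w - 6) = (w + 1)*(w + 4)*(w^2 + w - 6) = (w + 1)*(w + 3)*(w + 4)*(w - 2)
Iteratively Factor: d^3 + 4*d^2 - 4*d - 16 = (d - 2)*(d^2 + 6*d + 8) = (d - 2)*(d + 4)*(d + 2)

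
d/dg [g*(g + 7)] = 2*g + 7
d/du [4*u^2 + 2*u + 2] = 8*u + 2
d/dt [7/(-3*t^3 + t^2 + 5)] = 7*t*(9*t - 2)/(-3*t^3 + t^2 + 5)^2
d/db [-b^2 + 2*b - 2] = 2 - 2*b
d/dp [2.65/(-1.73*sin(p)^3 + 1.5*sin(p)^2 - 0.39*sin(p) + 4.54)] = (13.7535*sin(p)^2 - 7.95*sin(p) + 1.0335)*cos(p)/(1.73*sin(p)^3 - 1.5*sin(p)^2 + 0.39*sin(p) - 4.54)^2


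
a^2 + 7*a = a*(a + 7)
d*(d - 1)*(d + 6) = d^3 + 5*d^2 - 6*d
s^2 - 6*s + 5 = (s - 5)*(s - 1)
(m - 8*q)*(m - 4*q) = m^2 - 12*m*q + 32*q^2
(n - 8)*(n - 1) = n^2 - 9*n + 8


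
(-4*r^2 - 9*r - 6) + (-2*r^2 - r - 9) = -6*r^2 - 10*r - 15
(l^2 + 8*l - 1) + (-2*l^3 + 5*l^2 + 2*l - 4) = -2*l^3 + 6*l^2 + 10*l - 5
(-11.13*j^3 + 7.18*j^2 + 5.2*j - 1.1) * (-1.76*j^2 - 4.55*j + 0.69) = 19.5888*j^5 + 38.0047*j^4 - 49.5007*j^3 - 16.7698*j^2 + 8.593*j - 0.759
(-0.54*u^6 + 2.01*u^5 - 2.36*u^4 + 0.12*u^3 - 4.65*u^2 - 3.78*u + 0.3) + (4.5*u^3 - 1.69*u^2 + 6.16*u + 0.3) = -0.54*u^6 + 2.01*u^5 - 2.36*u^4 + 4.62*u^3 - 6.34*u^2 + 2.38*u + 0.6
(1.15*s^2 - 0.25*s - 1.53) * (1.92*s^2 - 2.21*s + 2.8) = 2.208*s^4 - 3.0215*s^3 + 0.8349*s^2 + 2.6813*s - 4.284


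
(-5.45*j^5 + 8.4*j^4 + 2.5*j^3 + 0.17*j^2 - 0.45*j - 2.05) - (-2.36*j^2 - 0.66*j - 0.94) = -5.45*j^5 + 8.4*j^4 + 2.5*j^3 + 2.53*j^2 + 0.21*j - 1.11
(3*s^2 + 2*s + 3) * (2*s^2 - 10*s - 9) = 6*s^4 - 26*s^3 - 41*s^2 - 48*s - 27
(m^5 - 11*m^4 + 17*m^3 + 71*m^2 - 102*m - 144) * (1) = m^5 - 11*m^4 + 17*m^3 + 71*m^2 - 102*m - 144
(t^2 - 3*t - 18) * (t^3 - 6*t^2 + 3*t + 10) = t^5 - 9*t^4 + 3*t^3 + 109*t^2 - 84*t - 180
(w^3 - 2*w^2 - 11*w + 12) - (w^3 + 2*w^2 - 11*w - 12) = 24 - 4*w^2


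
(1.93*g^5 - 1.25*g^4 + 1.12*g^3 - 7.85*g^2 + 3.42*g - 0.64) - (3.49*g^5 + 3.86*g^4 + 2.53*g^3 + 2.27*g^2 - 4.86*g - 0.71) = -1.56*g^5 - 5.11*g^4 - 1.41*g^3 - 10.12*g^2 + 8.28*g + 0.07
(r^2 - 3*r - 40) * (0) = 0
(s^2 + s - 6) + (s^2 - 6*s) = 2*s^2 - 5*s - 6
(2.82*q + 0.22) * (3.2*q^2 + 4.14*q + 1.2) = 9.024*q^3 + 12.3788*q^2 + 4.2948*q + 0.264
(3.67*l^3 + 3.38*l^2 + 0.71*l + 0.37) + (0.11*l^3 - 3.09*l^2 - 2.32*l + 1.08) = 3.78*l^3 + 0.29*l^2 - 1.61*l + 1.45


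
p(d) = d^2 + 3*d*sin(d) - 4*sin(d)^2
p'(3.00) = -1.37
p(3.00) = 10.19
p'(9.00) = -2.36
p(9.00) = 91.45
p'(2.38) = 5.66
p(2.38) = 8.69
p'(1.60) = 6.29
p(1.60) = 3.36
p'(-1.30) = -4.47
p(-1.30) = 1.73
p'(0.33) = 0.12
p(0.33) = 0.01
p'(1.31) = 4.54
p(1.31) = 1.78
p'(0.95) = 2.21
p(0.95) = 0.57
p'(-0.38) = -0.18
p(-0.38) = 0.02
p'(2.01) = 7.25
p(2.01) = 6.22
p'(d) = 3*d*cos(d) + 2*d - 8*sin(d)*cos(d) + 3*sin(d)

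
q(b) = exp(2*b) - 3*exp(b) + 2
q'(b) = 2*exp(2*b) - 3*exp(b)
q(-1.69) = 1.48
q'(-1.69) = -0.49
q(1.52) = 9.19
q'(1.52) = 28.09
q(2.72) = 186.90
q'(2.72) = 415.34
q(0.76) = 0.16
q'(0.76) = 2.73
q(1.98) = 32.73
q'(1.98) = 83.19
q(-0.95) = 0.99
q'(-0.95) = -0.86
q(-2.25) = 1.69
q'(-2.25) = -0.29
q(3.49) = 978.56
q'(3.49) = 2051.48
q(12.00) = 26488633867.47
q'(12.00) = 52977755995.31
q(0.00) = 0.00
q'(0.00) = -1.00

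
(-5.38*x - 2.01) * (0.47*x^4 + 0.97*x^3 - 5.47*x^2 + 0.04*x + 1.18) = -2.5286*x^5 - 6.1633*x^4 + 27.4789*x^3 + 10.7795*x^2 - 6.4288*x - 2.3718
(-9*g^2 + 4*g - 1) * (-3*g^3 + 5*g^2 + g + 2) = 27*g^5 - 57*g^4 + 14*g^3 - 19*g^2 + 7*g - 2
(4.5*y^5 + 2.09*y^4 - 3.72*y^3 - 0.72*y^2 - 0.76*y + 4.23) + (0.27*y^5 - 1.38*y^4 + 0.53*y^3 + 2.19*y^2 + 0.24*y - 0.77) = 4.77*y^5 + 0.71*y^4 - 3.19*y^3 + 1.47*y^2 - 0.52*y + 3.46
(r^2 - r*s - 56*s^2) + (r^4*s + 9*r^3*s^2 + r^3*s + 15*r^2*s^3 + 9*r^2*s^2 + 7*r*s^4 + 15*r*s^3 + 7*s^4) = r^4*s + 9*r^3*s^2 + r^3*s + 15*r^2*s^3 + 9*r^2*s^2 + r^2 + 7*r*s^4 + 15*r*s^3 - r*s + 7*s^4 - 56*s^2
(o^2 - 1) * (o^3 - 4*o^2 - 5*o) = o^5 - 4*o^4 - 6*o^3 + 4*o^2 + 5*o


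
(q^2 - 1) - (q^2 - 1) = 0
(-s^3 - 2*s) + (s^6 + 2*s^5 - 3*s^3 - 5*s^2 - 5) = s^6 + 2*s^5 - 4*s^3 - 5*s^2 - 2*s - 5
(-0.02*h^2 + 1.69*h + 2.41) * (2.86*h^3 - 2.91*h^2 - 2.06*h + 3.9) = -0.0572*h^5 + 4.8916*h^4 + 2.0159*h^3 - 10.5725*h^2 + 1.6264*h + 9.399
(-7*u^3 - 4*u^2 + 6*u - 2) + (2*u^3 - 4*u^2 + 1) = -5*u^3 - 8*u^2 + 6*u - 1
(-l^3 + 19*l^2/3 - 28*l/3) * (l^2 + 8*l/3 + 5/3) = -l^5 + 11*l^4/3 + 53*l^3/9 - 43*l^2/3 - 140*l/9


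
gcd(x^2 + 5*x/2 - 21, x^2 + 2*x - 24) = x + 6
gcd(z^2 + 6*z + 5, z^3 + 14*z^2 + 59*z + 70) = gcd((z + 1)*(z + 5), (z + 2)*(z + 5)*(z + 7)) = z + 5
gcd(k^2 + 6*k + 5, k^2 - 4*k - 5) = k + 1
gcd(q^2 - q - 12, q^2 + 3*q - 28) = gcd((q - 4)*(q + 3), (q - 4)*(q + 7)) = q - 4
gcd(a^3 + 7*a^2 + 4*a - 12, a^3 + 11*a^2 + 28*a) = 1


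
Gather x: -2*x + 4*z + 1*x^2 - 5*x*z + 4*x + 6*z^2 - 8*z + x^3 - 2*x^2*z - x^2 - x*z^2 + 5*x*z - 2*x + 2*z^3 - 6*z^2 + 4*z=x^3 - 2*x^2*z - x*z^2 + 2*z^3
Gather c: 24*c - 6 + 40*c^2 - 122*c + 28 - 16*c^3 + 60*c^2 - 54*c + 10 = -16*c^3 + 100*c^2 - 152*c + 32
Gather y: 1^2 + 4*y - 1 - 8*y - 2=-4*y - 2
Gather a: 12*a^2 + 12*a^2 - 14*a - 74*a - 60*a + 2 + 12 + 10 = 24*a^2 - 148*a + 24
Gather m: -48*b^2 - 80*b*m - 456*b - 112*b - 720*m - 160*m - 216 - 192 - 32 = -48*b^2 - 568*b + m*(-80*b - 880) - 440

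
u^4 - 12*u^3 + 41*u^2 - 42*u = u*(u - 7)*(u - 3)*(u - 2)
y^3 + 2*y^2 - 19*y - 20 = (y - 4)*(y + 1)*(y + 5)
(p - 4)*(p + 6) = p^2 + 2*p - 24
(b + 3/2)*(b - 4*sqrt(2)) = b^2 - 4*sqrt(2)*b + 3*b/2 - 6*sqrt(2)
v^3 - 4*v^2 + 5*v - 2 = (v - 2)*(v - 1)^2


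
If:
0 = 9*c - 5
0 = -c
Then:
No Solution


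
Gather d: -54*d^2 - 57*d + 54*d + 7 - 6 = -54*d^2 - 3*d + 1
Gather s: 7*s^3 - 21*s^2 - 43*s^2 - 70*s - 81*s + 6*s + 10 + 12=7*s^3 - 64*s^2 - 145*s + 22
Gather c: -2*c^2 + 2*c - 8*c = -2*c^2 - 6*c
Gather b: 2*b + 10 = 2*b + 10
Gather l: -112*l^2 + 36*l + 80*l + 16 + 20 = -112*l^2 + 116*l + 36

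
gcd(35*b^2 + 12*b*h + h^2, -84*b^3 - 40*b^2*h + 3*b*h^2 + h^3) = 7*b + h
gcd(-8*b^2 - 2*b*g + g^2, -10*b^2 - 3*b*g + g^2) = 2*b + g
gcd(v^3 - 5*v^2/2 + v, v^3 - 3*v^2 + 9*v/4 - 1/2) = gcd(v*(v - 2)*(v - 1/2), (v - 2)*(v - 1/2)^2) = v^2 - 5*v/2 + 1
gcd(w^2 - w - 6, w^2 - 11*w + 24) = w - 3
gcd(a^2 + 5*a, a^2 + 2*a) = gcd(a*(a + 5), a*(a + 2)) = a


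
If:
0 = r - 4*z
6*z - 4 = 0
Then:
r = 8/3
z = 2/3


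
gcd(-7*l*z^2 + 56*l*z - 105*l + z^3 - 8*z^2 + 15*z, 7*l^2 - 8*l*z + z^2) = -7*l + z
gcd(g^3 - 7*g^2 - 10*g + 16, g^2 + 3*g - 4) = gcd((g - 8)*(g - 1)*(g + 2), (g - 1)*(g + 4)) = g - 1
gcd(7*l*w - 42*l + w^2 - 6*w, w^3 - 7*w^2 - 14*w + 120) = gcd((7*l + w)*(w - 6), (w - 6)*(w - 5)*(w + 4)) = w - 6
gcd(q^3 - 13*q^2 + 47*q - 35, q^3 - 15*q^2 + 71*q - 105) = q^2 - 12*q + 35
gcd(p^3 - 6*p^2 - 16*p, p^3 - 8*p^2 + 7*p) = p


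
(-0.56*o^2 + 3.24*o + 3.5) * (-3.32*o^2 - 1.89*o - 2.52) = 1.8592*o^4 - 9.6984*o^3 - 16.3324*o^2 - 14.7798*o - 8.82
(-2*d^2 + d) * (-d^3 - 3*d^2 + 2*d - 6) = 2*d^5 + 5*d^4 - 7*d^3 + 14*d^2 - 6*d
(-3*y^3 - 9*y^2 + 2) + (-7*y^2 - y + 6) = -3*y^3 - 16*y^2 - y + 8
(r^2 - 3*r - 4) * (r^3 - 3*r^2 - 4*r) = r^5 - 6*r^4 + r^3 + 24*r^2 + 16*r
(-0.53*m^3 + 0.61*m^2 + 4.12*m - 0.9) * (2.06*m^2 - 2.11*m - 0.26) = -1.0918*m^5 + 2.3749*m^4 + 7.3379*m^3 - 10.7058*m^2 + 0.8278*m + 0.234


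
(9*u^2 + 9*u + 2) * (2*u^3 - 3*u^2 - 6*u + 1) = 18*u^5 - 9*u^4 - 77*u^3 - 51*u^2 - 3*u + 2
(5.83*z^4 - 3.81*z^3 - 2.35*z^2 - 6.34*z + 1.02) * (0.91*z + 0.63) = 5.3053*z^5 + 0.2058*z^4 - 4.5388*z^3 - 7.2499*z^2 - 3.066*z + 0.6426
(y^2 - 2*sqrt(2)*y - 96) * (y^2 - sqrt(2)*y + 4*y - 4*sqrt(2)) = y^4 - 3*sqrt(2)*y^3 + 4*y^3 - 92*y^2 - 12*sqrt(2)*y^2 - 368*y + 96*sqrt(2)*y + 384*sqrt(2)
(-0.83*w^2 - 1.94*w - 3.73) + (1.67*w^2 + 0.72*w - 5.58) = 0.84*w^2 - 1.22*w - 9.31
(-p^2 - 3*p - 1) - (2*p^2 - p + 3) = -3*p^2 - 2*p - 4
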